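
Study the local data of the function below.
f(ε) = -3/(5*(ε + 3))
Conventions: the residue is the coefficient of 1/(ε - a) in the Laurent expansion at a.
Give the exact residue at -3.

At the order-1 pole -3 set g(ε) = (ε - (-3))*f(ε) = -3/5.
Simple pole: residue = g(a) at a = -3, which is -3/5.

The residue is -3/5.


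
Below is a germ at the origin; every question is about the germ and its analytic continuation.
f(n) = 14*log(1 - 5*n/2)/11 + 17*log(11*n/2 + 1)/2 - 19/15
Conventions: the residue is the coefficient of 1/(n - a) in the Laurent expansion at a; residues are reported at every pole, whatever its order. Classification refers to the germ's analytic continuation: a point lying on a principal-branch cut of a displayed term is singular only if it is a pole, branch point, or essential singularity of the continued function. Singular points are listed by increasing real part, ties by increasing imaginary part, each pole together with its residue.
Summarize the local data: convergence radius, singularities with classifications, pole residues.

Radius of convergence at 0: 2/11.
At -2/11: a logarithmic branch point.
At 2/5: a logarithmic branch point.

Branch term (14/11)*log(1 - n/(2/5)): its argument vanishes at n = 2/5, a logarithmic branch point, modulus 2/5.
Branch term (17/2)*log(1 - n/(-2/11)): its argument vanishes at n = -2/11, a logarithmic branch point, modulus 2/11.
The radius of convergence is the smallest modulus among the singular points: 2/11.
List the singular points by increasing real part (a conjugate pair: the negative imaginary part first).


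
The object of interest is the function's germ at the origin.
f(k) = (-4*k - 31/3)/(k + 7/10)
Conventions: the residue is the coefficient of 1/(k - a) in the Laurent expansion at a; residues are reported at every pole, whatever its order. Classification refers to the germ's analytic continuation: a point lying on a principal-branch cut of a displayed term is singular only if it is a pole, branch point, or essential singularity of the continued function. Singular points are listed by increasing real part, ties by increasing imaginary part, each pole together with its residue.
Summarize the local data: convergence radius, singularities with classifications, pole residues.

Radius of convergence at 0: 7/10.
At -7/10: a pole of order 1; residue -113/15.

Denominator factor (k + 7/10): pole of order 1 at -7/10, modulus 7/10.
The radius of convergence is the smallest modulus among the singular points: 7/10.
At the order-1 pole -7/10 set g(k) = (k - (-7/10))*f(k) = -4*k - 31/3.
Simple pole: residue = g(a) at a = -7/10, which is -113/15.


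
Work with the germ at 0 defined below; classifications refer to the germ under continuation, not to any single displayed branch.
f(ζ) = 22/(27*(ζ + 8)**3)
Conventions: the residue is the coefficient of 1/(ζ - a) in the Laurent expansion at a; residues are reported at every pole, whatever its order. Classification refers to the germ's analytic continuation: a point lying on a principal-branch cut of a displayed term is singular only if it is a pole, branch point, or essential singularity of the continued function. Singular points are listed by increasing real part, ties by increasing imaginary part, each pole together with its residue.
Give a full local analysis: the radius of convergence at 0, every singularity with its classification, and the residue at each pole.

Denominator factor (ζ + 8)^3: pole of order 3 at -8, modulus 8.
The radius of convergence is the smallest modulus among the singular points: 8.
At the order-3 pole -8 set g(ζ) = (ζ - (-8))^3*f(ζ) = 22/27.
Order-3 pole: residue = g''(a)/2; g''(-8) = 0, so the residue is 0.

Radius of convergence at 0: 8.
At -8: a pole of order 3; residue 0.


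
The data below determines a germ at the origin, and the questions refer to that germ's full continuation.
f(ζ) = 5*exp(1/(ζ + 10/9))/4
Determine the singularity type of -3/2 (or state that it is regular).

There is no denominator, hence no pole anywhere.
The essential point of exp(1/(ζ - (-10/9))) is -10/9, not -3/2.
So the germ continues analytically to -3/2.

The point is a regular point.


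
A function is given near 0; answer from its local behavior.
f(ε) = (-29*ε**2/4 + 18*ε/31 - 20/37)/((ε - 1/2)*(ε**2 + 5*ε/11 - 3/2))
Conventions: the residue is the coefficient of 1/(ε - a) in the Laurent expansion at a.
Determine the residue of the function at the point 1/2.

The residue is 83281/41292.

At the order-1 pole 1/2 set g(ε) = (ε - (1/2))*f(ε) = (-29*ε**2/4 + 18*ε/31 - 20/37)/(ε**2 + 5*ε/11 - 3/2).
Simple pole: residue = g(a) at a = 1/2, which is 83281/41292.


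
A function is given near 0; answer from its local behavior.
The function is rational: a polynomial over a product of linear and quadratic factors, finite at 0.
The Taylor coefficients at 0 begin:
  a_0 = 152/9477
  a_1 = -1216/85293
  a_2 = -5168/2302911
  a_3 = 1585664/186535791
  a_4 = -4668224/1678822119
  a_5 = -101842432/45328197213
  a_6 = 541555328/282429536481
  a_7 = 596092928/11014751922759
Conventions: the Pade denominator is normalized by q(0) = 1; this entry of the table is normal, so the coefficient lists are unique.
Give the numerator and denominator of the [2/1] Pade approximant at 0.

Taylor coefficients needed (read off): a_0 = 152/9477, a_1 = -1216/85293, a_2 = -5168/2302911, a_3 = 1585664/186535791.
Write the denominator as Q(ω) = 1 + q1*ω. Requiring Q*f - P = O(ω^4) with deg P <= 2 kills the coefficients of ω^3..ω^3 in Q*f:
  ω^3: a_3 + q1*a_2 = 0, i.e. 1585664/186535791 + (-5168/2302911)*q1 = 0.
Solving this linear system: q1 = 5216/1377.
The numerator is Q*f truncated at degree 2: P0 = a_0 = 152/9477; P1 = a_1 + q1*a_0 = 606784/13049829; P2 = a_2 + q1*a_1 = -6606224/117448461.

The Pade approximant has numerator coefficients [152/9477, 606784/13049829, -6606224/117448461]; denominator coefficients [1, 5216/1377].


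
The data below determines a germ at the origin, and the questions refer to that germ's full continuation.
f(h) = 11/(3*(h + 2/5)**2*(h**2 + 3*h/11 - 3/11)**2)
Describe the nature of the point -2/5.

The denominator factor h + 2/5 vanishes at -2/5 and appears to the power 2; the numerator there equals 11/3, nonzero, and no other factor vanishes.
Hence a pole whose order is the multiplicity, 2.

The point is a pole of order 2.


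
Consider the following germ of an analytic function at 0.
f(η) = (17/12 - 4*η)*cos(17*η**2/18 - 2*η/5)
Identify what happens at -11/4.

The point is a regular point.

There is no denominator, hence no pole anywhere.
The factor cos(17*η**2/18 - 2*η/5) is entire.
So the germ continues analytically to -11/4.


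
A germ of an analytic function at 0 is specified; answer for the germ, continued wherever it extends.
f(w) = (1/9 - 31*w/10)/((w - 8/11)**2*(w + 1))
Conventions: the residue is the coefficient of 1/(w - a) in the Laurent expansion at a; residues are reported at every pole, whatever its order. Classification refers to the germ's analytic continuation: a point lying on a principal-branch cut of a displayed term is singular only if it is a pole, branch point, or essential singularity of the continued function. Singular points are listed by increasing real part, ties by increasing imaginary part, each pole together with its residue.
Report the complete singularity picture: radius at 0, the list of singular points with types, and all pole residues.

Radius of convergence at 0: 8/11.
At -1: a pole of order 1; residue 34969/32490.
At 8/11: a pole of order 2; residue -34969/32490.

Denominator factor (w - 8/11)^2: pole of order 2 at 8/11, modulus 8/11.
Denominator factor (w + 1): pole of order 1 at -1, modulus 1.
The radius of convergence is the smallest modulus among the singular points: 8/11.
At the order-1 pole -1 set g(w) = (w - (-1))*f(w) = (1/9 - 31*w/10)/(w - 8/11)**2.
Simple pole: residue = g(a) at a = -1, which is 34969/32490.
At the order-2 pole 8/11 set g(w) = (w - (8/11))^2*f(w) = (1/9 - 31*w/10)/(w + 1).
Order-2 pole: residue = g'(a); g'(8/11) = -34969/32490, so the residue is -34969/32490.
List the singular points by increasing real part (a conjugate pair: the negative imaginary part first).


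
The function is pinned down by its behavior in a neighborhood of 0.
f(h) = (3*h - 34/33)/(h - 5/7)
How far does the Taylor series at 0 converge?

The radius of convergence is 5/7.

Denominator factor (h - 5/7): pole of order 1 at 5/7, modulus 5/7.
The radius of convergence is the smallest modulus among the singular points: 5/7.


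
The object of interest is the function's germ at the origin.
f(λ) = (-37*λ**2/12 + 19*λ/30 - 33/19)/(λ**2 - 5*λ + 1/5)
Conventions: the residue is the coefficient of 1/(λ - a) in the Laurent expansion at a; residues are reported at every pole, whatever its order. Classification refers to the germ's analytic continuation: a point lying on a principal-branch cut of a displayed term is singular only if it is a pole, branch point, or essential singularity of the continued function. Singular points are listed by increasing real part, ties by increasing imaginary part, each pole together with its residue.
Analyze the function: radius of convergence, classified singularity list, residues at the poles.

Radius of convergence at 0: 5/2 - (11/10)*sqrt(5).
At 5/2 - (11/10)*sqrt(5): a pole of order 1; residue -887/120 + (86819/25080)*sqrt(5).
At 5/2 + (11/10)*sqrt(5): a pole of order 1; residue -887/120 - (86819/25080)*sqrt(5).

Denominator factor (λ**2 - 5*λ + 1/5): discriminant 121/5, real irrational roots 5/2 + (11/10)*sqrt(5) and 5/2 - (11/10)*sqrt(5); poles of order 1, moduli 5/2 + (11/10)*sqrt(5) and 5/2 - (11/10)*sqrt(5).
The radius of convergence is the smallest modulus among the singular points: 5/2 - (11/10)*sqrt(5).
The factor λ**2 - 5*λ + 1/5 splits as (λ - a)(λ - a') with a = 5/2 - (11/10)*sqrt(5), a' = 5/2 + (11/10)*sqrt(5). At the order-1 pole a set g(λ) = (λ - a)*f(λ) = [-37*λ**2/12 + 19*λ/30 - 33/19] / (λ - a').
Simple pole: residue = g(a) at a = 5/2 - (11/10)*sqrt(5), which is -887/120 + (86819/25080)*sqrt(5).
The factor λ**2 - 5*λ + 1/5 splits as (λ - a)(λ - a') with a = 5/2 + (11/10)*sqrt(5), a' = 5/2 - (11/10)*sqrt(5). At the order-1 pole a set g(λ) = (λ - a)*f(λ) = [-37*λ**2/12 + 19*λ/30 - 33/19] / (λ - a').
Simple pole: residue = g(a) at a = 5/2 + (11/10)*sqrt(5), which is -887/120 - (86819/25080)*sqrt(5).
List the singular points by increasing real part (a conjugate pair: the negative imaginary part first).


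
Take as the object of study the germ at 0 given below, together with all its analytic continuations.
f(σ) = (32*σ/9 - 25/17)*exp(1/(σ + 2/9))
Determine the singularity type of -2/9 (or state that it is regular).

The exponent 1/(σ - (-2/9)) has a pole at -2/9, so exp(1/(σ - (-2/9))) takes every nonzero value near it: an essential singularity (not a pole of any order).

The point is an essential singularity.


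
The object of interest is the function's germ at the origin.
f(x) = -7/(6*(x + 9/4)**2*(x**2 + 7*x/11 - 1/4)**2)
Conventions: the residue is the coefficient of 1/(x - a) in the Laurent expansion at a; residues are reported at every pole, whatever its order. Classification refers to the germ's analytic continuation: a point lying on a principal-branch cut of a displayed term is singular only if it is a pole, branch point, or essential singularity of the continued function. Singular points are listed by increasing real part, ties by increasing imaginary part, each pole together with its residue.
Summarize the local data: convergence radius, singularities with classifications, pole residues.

Radius of convergence at 0: -7/22 + (1/22)*sqrt(170).
At -9/4: a pole of order 2; residue -247808/1062075.
At -7/22 - (1/22)*sqrt(170): a pole of order 2; residue 123904/1062075 - (1429252/90276375)*sqrt(170).
At -7/22 + (1/22)*sqrt(170): a pole of order 2; residue 123904/1062075 + (1429252/90276375)*sqrt(170).


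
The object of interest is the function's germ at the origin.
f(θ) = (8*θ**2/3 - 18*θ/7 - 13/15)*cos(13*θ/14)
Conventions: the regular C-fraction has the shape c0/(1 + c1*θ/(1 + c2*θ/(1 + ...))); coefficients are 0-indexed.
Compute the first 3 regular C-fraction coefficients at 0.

Taylor coefficients (expand at 0): a_0 = -13/15, a_1 = -18/7, a_2 = 5959/1960.
c0 = a_0 = -13/15. Peel one level at a time: if S = 1 + c*θ/S' with S'(0) = 1, then c is the θ-coefficient of S and S' = c*θ/(S - 1).
S_1 = c0/f = 1 + (-270/91)*θ + (815601/66248)*θ^2 + ...; c1 = -270/91.
S_2 = c1*θ/(S_1 - 1) = 1 + (271867/65520)*θ + ...; c2 = 271867/65520.

The regular C-fraction coefficients are [-13/15, -270/91, 271867/65520].


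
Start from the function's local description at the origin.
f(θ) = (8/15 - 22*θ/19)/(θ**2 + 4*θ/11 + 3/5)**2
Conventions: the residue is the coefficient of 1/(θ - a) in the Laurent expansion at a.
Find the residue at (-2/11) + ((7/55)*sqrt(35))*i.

The factor θ**2 + 4*θ/11 + 3/5 splits as (θ - a)(θ - a') with a = (-2/11) + ((7/55)*sqrt(35))*i, a' = (-2/11) - ((7/55)*sqrt(35))*i. At the order-2 pole a set g(θ) = (θ - a)^2*f(θ) = [8/15 - 22*θ/19] / (θ - a')^2.
Order-2 pole: residue = g'(a); g'((-2/11) + ((7/55)*sqrt(35))*i) = -((70543/957999)*sqrt(35))*i, so the residue is -((70543/957999)*sqrt(35))*i.

The residue is -((70543/957999)*sqrt(35))*i.


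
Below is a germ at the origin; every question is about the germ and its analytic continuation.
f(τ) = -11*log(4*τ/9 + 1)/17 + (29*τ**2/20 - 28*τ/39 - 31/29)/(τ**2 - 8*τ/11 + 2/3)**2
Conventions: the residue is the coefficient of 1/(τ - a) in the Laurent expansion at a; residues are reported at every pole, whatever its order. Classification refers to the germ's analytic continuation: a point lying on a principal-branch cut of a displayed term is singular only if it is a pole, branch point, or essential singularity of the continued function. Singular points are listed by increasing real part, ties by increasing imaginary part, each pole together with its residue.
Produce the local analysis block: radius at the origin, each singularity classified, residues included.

Radius of convergence at 0: (1/3)*sqrt(6).
At -9/4: a logarithmic branch point.
At (4/11) - ((1/33)*sqrt(582))*i: a pole of order 2; residue -((5470047/567550880)*sqrt(582))*i.
At (4/11) + ((1/33)*sqrt(582))*i: a pole of order 2; residue ((5470047/567550880)*sqrt(582))*i.


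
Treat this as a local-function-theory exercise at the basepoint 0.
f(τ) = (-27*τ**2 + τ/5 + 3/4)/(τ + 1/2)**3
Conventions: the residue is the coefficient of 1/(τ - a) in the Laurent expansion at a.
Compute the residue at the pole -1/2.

The residue is -27.

At the order-3 pole -1/2 set g(τ) = (τ - (-1/2))^3*f(τ) = -27*τ**2 + τ/5 + 3/4.
Order-3 pole: residue = g''(a)/2; g''(-1/2) = -54, so the residue is -27.


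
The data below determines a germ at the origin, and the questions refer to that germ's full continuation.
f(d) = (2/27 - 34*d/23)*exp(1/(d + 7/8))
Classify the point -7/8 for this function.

The point is an essential singularity.

The exponent 1/(d - (-7/8)) has a pole at -7/8, so exp(1/(d - (-7/8))) takes every nonzero value near it: an essential singularity (not a pole of any order).


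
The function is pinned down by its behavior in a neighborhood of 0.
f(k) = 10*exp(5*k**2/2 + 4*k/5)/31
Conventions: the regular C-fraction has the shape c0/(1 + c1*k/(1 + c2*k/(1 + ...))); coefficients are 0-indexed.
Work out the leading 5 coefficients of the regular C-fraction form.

The regular C-fraction coefficients are [10/31, -4/5, -109/40, 47131/13080, -39472442/77059185].

Taylor coefficients (expand at 0): a_0 = 10/31, a_1 = 8/31, a_2 = 141/155, a_3 = 1564/2325, a_4 = 59131/46500.
c0 = a_0 = 10/31. Peel one level at a time: if S = 1 + c*k/S' with S'(0) = 1, then c is the k-coefficient of S and S' = c*k/(S - 1).
S_1 = c0/f = 1 + (-4/5)*k + (-109/50)*k^2 + ...; c1 = -4/5.
S_2 = c1*k/(S_1 - 1) = 1 + (-109/40)*k + (47131/4800)*k^2 + ...; c2 = -109/40.
S_3 = c2*k/(S_2 - 1) = 1 + (47131/13080)*k + (19736221/10692900)*k^2 + ...; c3 = 47131/13080.
S_4 = c3*k/(S_3 - 1) = 1 + (-39472442/77059185)*k + ...; c4 = -39472442/77059185.


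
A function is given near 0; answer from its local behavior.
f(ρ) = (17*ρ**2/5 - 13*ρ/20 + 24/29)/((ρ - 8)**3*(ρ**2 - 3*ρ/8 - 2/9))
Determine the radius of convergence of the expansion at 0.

The radius of convergence is -3/16 + (1/48)*sqrt(593).

Denominator factor (ρ - 8)^3: pole of order 3 at 8, modulus 8.
Denominator factor (ρ**2 - 3*ρ/8 - 2/9): discriminant 593/576, real irrational roots 3/16 + (1/48)*sqrt(593) and 3/16 - (1/48)*sqrt(593); poles of order 1, moduli 3/16 + (1/48)*sqrt(593) and -3/16 + (1/48)*sqrt(593).
The radius of convergence is the smallest modulus among the singular points: -3/16 + (1/48)*sqrt(593).


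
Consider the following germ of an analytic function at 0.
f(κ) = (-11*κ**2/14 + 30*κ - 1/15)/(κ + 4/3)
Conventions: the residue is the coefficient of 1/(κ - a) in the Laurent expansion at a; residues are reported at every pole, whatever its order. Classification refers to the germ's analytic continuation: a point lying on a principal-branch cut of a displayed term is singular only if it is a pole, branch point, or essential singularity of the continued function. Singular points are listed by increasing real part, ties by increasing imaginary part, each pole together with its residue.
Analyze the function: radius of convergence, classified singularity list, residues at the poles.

Radius of convergence at 0: 4/3.
At -4/3: a pole of order 1; residue -13061/315.

Denominator factor (κ + 4/3): pole of order 1 at -4/3, modulus 4/3.
The radius of convergence is the smallest modulus among the singular points: 4/3.
At the order-1 pole -4/3 set g(κ) = (κ - (-4/3))*f(κ) = -11*κ**2/14 + 30*κ - 1/15.
Simple pole: residue = g(a) at a = -4/3, which is -13061/315.


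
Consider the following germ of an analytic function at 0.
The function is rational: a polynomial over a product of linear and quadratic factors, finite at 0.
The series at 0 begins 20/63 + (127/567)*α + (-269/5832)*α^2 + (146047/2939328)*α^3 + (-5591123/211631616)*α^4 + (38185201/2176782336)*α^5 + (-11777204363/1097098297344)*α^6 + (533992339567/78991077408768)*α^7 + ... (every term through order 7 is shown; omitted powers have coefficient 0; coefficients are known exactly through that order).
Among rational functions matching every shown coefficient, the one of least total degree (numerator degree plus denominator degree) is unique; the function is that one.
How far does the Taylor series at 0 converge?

No rational of total degree below 3 reproduces all 8 coefficients; solving the [1/2] Pade equations on them gives f(α) = (-38*α/15 - 16/7)/((α - 9/2)*(α + 8/5)), whose expansion matches every shown term.
Denominator factor (α + 8/5): pole of order 1 at -8/5, modulus 8/5.
Denominator factor (α - 9/2): pole of order 1 at 9/2, modulus 9/2.
The radius of convergence is the smallest modulus among the singular points: 8/5.

The radius of convergence is 8/5.


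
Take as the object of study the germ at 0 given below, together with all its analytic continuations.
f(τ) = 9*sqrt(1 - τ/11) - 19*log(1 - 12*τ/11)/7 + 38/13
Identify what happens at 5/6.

The point is a regular point.

There is no denominator, hence no pole anywhere.
Branch term sqrt(1 - τ/(11)): argument at 5/6 is 61/66, nonzero, so 5/6 is not its branch point (a point on a principal cut is still regular for the continued germ).
Branch term log(1 - τ/(11/12)): argument at 5/6 is 1/11, nonzero, so 5/6 is not its branch point (a point on a principal cut is still regular for the continued germ).
So the germ continues analytically to 5/6.


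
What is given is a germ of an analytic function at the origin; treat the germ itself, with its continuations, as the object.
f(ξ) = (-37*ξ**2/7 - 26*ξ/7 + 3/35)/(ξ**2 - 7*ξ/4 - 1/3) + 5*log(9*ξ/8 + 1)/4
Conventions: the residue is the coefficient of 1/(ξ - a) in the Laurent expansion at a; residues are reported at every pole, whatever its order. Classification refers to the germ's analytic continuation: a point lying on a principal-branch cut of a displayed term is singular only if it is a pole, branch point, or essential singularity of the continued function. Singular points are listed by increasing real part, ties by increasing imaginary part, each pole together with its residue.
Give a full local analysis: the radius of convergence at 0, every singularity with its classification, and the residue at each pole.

Radius of convergence at 0: -7/8 + (1/24)*sqrt(633).
At -8/9: a logarithmic branch point.
At 7/8 - (1/24)*sqrt(633): a pole of order 1; residue -363/56 + (43747/177240)*sqrt(633).
At 7/8 + (1/24)*sqrt(633): a pole of order 1; residue -363/56 - (43747/177240)*sqrt(633).

Denominator factor (ξ**2 - 7*ξ/4 - 1/3): discriminant 211/48, real irrational roots 7/8 + (1/24)*sqrt(633) and 7/8 - (1/24)*sqrt(633); poles of order 1, moduli 7/8 + (1/24)*sqrt(633) and -7/8 + (1/24)*sqrt(633).
Branch term (5/4)*log(1 - ξ/(-8/9)): its argument vanishes at ξ = -8/9, a logarithmic branch point, modulus 8/9.
The radius of convergence is the smallest modulus among the singular points: -7/8 + (1/24)*sqrt(633).
The branch term is analytic at 7/8 - (1/24)*sqrt(633) and contributes nothing to the residue; only the rational part matters.
The factor ξ**2 - 7*ξ/4 - 1/3 splits as (ξ - a)(ξ - a') with a = 7/8 - (1/24)*sqrt(633), a' = 7/8 + (1/24)*sqrt(633). At the order-1 pole a set g(ξ) = (ξ - a)*(rational part) = [-37*ξ**2/7 - 26*ξ/7 + 3/35] / (ξ - a').
Simple pole: residue = g(a) at a = 7/8 - (1/24)*sqrt(633), which is -363/56 + (43747/177240)*sqrt(633).
The branch term is analytic at 7/8 + (1/24)*sqrt(633) and contributes nothing to the residue; only the rational part matters.
The factor ξ**2 - 7*ξ/4 - 1/3 splits as (ξ - a)(ξ - a') with a = 7/8 + (1/24)*sqrt(633), a' = 7/8 - (1/24)*sqrt(633). At the order-1 pole a set g(ξ) = (ξ - a)*(rational part) = [-37*ξ**2/7 - 26*ξ/7 + 3/35] / (ξ - a').
Simple pole: residue = g(a) at a = 7/8 + (1/24)*sqrt(633), which is -363/56 - (43747/177240)*sqrt(633).
List the singular points by increasing real part (a conjugate pair: the negative imaginary part first).


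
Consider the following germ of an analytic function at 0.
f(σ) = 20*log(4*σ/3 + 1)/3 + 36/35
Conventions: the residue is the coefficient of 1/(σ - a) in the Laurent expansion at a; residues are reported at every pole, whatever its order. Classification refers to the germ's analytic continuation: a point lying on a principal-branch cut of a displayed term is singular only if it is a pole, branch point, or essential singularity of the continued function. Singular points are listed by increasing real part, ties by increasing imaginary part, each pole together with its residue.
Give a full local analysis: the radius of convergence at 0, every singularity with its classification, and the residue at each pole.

Radius of convergence at 0: 3/4.
At -3/4: a logarithmic branch point.

Branch term (20/3)*log(1 - σ/(-3/4)): its argument vanishes at σ = -3/4, a logarithmic branch point, modulus 3/4.
The radius of convergence is the smallest modulus among the singular points: 3/4.


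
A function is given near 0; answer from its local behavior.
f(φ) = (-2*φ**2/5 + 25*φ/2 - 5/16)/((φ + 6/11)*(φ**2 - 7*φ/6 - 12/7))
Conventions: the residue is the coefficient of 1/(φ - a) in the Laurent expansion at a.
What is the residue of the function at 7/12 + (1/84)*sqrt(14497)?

The residue is -512391/105760 + (14576441/219028960)*sqrt(14497).

The factor φ**2 - 7*φ/6 - 12/7 splits as (φ - a)(φ - a') with a = 7/12 + (1/84)*sqrt(14497), a' = 7/12 - (1/84)*sqrt(14497). At the order-1 pole a set g(φ) = (φ - a)*f(φ) = [(-2*φ**2/5 + 25*φ/2 - 5/16)/(φ + 6/11)] / (φ - a').
Simple pole: residue = g(a) at a = 7/12 + (1/84)*sqrt(14497), which is -512391/105760 + (14576441/219028960)*sqrt(14497).


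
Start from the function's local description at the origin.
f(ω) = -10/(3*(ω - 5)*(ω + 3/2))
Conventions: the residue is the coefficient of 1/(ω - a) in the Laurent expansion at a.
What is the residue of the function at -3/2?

The residue is 20/39.

At the order-1 pole -3/2 set g(ω) = (ω - (-3/2))*f(ω) = -10/(3*(ω - 5)).
Simple pole: residue = g(a) at a = -3/2, which is 20/39.


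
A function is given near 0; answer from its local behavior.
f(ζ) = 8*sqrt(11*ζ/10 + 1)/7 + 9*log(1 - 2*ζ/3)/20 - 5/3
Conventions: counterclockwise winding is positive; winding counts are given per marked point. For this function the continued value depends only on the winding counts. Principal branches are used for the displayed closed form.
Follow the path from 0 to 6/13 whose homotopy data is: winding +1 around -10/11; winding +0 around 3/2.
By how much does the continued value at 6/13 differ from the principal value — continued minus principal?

The rational part is single-valued and drops out of the difference; each branch term changes only by its own monodromy.
(8/7)*sqrt(1 - ζ/(-10/11)): winding +1 is odd, the square root flips sign, contributing -2*(8/7)*sqrt(1 - (6/13)/(-10/11)) = -2*(8/7)*sqrt(98/65) = -(16/65)*sqrt(130).
(9/20)*log(1 - ζ/(3/2)): winding 0 around 3/2, so this term returns to its principal value, contribution 0.
Summing the contributions at ζ = 6/13 gives -(16/65)*sqrt(130).

Continued minus principal equals -(16/65)*sqrt(130).


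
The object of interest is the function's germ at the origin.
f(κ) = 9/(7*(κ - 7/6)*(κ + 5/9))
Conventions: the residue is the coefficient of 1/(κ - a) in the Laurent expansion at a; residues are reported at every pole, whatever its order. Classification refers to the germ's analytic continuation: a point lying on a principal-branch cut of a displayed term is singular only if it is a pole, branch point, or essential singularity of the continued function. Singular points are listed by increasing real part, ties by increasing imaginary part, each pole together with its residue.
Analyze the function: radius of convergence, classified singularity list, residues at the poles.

Denominator factor (κ - 7/6): pole of order 1 at 7/6, modulus 7/6.
Denominator factor (κ + 5/9): pole of order 1 at -5/9, modulus 5/9.
The radius of convergence is the smallest modulus among the singular points: 5/9.
At the order-1 pole -5/9 set g(κ) = (κ - (-5/9))*f(κ) = 9/(7*(κ - 7/6)).
Simple pole: residue = g(a) at a = -5/9, which is -162/217.
At the order-1 pole 7/6 set g(κ) = (κ - (7/6))*f(κ) = 9/(7*(κ + 5/9)).
Simple pole: residue = g(a) at a = 7/6, which is 162/217.
List the singular points by increasing real part (a conjugate pair: the negative imaginary part first).

Radius of convergence at 0: 5/9.
At -5/9: a pole of order 1; residue -162/217.
At 7/6: a pole of order 1; residue 162/217.


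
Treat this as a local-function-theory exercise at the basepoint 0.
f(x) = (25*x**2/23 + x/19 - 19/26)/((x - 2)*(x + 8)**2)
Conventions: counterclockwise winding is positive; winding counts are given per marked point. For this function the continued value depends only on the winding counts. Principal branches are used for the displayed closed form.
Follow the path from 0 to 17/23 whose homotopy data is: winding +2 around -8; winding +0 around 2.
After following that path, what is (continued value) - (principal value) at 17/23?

The function is rational, hence single-valued: continuing it around any pole returns the same value, so the difference is 0.

Continued minus principal equals 0.


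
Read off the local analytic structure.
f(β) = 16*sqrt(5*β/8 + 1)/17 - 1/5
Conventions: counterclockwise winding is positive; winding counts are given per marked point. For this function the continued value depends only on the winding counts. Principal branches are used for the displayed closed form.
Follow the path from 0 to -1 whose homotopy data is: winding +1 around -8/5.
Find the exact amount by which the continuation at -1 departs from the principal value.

Continued minus principal equals -(8/17)*sqrt(6).

The rational part is single-valued and drops out of the difference; each branch term changes only by its own monodromy.
(16/17)*sqrt(1 - β/(-8/5)): winding +1 is odd, the square root flips sign, contributing -2*(16/17)*sqrt(1 - (-1)/(-8/5)) = -2*(16/17)*sqrt(3/8) = -(8/17)*sqrt(6).
Summing the contributions at β = -1 gives -(8/17)*sqrt(6).


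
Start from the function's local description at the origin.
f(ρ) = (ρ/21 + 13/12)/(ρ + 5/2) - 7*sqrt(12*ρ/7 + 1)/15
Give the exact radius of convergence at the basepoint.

Denominator factor (ρ + 5/2): pole of order 1 at -5/2, modulus 5/2.
Branch term (-7/15)*sqrt(1 - ρ/(-7/12)): its argument vanishes at ρ = -7/12, a square-root branch point, modulus 7/12.
The radius of convergence is the smallest modulus among the singular points: 7/12.

The radius of convergence is 7/12.


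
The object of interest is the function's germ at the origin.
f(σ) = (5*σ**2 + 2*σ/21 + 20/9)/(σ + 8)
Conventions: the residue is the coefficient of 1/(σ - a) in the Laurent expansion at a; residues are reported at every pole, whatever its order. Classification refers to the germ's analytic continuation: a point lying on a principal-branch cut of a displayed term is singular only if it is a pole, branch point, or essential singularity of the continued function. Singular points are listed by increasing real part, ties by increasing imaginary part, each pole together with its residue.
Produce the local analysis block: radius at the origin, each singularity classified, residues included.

Radius of convergence at 0: 8.
At -8: a pole of order 1; residue 20252/63.

Denominator factor (σ + 8): pole of order 1 at -8, modulus 8.
The radius of convergence is the smallest modulus among the singular points: 8.
At the order-1 pole -8 set g(σ) = (σ - (-8))*f(σ) = 5*σ**2 + 2*σ/21 + 20/9.
Simple pole: residue = g(a) at a = -8, which is 20252/63.


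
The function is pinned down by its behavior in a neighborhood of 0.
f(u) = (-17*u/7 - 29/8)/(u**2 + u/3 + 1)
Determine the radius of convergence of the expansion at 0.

Denominator factor (u**2 + u/3 + 1): discriminant -35/9, complex-conjugate roots (-1/6) + ((1/6)*sqrt(35))*i and (-1/6) - ((1/6)*sqrt(35))*i; poles of order 1, moduli 1 and 1.
The radius of convergence is the smallest modulus among the singular points: 1.

The radius of convergence is 1.


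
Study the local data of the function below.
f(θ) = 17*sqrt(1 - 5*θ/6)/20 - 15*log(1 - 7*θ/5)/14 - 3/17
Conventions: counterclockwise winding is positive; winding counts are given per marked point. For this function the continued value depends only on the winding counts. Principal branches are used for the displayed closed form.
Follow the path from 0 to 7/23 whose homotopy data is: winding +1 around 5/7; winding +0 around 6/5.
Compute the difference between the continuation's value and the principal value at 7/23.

Continued minus principal equals -(15/7)*pi*i.

The rational part is single-valued and drops out of the difference; each branch term changes only by its own monodromy.
(-15/14)*log(1 - θ/(5/7)): each positive loop around 5/7 adds 2*pi*i to the log, so winding +1 contributes (-15/14)*(1)*2*pi*i = -(15/7)*pi*i.
(17/20)*sqrt(1 - θ/(6/5)): winding +0 is even, the square root returns to the same sheet, contribution 0.
Summing the contributions at θ = 7/23 gives -(15/7)*pi*i.


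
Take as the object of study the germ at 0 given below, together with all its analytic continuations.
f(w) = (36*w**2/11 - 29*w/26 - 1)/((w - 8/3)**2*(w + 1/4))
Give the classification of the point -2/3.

Denominator factors: w - 8/3 = -10/3 at w = -2/3; w + 1/4 = -5/12 at w = -2/3 — none vanishes.
So the germ continues analytically to -2/3.

The point is a regular point.


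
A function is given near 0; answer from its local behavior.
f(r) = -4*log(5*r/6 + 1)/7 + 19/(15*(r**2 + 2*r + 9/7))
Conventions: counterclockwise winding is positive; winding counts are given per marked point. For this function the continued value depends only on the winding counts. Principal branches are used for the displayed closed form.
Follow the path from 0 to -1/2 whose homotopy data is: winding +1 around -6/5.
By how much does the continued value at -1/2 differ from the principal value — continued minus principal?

The rational part is single-valued and drops out of the difference; each branch term changes only by its own monodromy.
(-4/7)*log(1 - r/(-6/5)): each positive loop around -6/5 adds 2*pi*i to the log, so winding +1 contributes (-4/7)*(1)*2*pi*i = -(8/7)*pi*i.
Summing the contributions at r = -1/2 gives -(8/7)*pi*i.

Continued minus principal equals -(8/7)*pi*i.


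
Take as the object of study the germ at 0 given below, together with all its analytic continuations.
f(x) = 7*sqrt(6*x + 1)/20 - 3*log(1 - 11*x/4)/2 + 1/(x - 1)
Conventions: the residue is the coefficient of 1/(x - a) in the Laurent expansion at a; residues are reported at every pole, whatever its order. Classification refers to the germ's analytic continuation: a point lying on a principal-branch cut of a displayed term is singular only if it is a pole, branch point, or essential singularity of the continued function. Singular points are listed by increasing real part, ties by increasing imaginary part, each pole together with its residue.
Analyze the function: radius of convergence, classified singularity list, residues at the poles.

Denominator factor (x - 1): pole of order 1 at 1, modulus 1.
Branch term (-3/2)*log(1 - x/(4/11)): its argument vanishes at x = 4/11, a logarithmic branch point, modulus 4/11.
Branch term (7/20)*sqrt(1 - x/(-1/6)): its argument vanishes at x = -1/6, a square-root branch point, modulus 1/6.
The radius of convergence is the smallest modulus among the singular points: 1/6.
The branch terms are analytic at 1 and contribute nothing to the residue; only the rational part matters.
At the order-1 pole 1 set g(x) = (x - (1))*(rational part) = 1.
Simple pole: residue = g(a) at a = 1, which is 1.
List the singular points by increasing real part (a conjugate pair: the negative imaginary part first).

Radius of convergence at 0: 1/6.
At -1/6: an algebraic (square-root) branch point.
At 4/11: a logarithmic branch point.
At 1: a pole of order 1; residue 1.


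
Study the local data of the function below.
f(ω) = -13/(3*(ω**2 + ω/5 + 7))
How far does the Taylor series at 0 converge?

The radius of convergence is sqrt(7).

Denominator factor (ω**2 + ω/5 + 7): discriminant -699/25, complex-conjugate roots (-1/10) + ((1/10)*sqrt(699))*i and (-1/10) - ((1/10)*sqrt(699))*i; poles of order 1, moduli sqrt(7) and sqrt(7).
The radius of convergence is the smallest modulus among the singular points: sqrt(7).


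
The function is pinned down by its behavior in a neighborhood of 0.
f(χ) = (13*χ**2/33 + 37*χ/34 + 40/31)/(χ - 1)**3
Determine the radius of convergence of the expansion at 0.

Denominator factor (χ - 1)^3: pole of order 3 at 1, modulus 1.
The radius of convergence is the smallest modulus among the singular points: 1.

The radius of convergence is 1.


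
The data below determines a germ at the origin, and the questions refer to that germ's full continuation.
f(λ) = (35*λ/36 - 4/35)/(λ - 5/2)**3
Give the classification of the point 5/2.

The point is a pole of order 3.

The denominator factor λ - 5/2 vanishes at 5/2 and appears to the power 3; the numerator there equals 5837/2520, nonzero, and no other factor vanishes.
Hence a pole whose order is the multiplicity, 3.


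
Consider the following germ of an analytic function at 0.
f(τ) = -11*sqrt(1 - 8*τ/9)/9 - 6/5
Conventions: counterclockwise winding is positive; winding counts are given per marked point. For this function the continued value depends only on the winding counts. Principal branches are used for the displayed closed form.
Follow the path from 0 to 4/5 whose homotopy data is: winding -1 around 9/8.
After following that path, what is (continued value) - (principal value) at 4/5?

The rational part is single-valued and drops out of the difference; each branch term changes only by its own monodromy.
(-11/9)*sqrt(1 - τ/(9/8)): winding -1 is odd, the square root flips sign, contributing -2*(-11/9)*sqrt(1 - (4/5)/(9/8)) = -2*(-11/9)*sqrt(13/45) = (22/135)*sqrt(65).
Summing the contributions at τ = 4/5 gives (22/135)*sqrt(65).

Continued minus principal equals (22/135)*sqrt(65).


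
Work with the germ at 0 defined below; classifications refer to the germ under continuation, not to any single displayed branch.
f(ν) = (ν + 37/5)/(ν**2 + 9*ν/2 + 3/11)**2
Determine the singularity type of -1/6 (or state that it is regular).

Denominator factors: ν**2 + 9*ν/2 + 3/11 = -89/198 at ν = -1/6 — none vanishes.
So the germ continues analytically to -1/6.

The point is a regular point.


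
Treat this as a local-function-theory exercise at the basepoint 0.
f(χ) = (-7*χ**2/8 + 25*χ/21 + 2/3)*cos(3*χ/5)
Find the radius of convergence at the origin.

The factor cos(3*χ/5) is entire and contributes no finite singular point.
The polynomial part has no poles.
No finite singular points: the Taylor series at 0 converges everywhere.

The radius of convergence is infinite.


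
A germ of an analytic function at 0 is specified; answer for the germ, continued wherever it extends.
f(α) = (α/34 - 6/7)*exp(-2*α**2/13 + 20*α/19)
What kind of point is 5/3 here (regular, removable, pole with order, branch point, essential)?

There is no denominator, hence no pole anywhere.
The factor exp(-2*α**2/13 + 20*α/19) is entire.
So the germ continues analytically to 5/3.

The point is a regular point.


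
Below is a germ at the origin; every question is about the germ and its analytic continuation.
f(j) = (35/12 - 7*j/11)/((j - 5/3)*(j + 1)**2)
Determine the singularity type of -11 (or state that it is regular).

Denominator factors: j - 5/3 = -38/3 at j = -11; j + 1 = -10 at j = -11 — none vanishes.
So the germ continues analytically to -11.

The point is a regular point.


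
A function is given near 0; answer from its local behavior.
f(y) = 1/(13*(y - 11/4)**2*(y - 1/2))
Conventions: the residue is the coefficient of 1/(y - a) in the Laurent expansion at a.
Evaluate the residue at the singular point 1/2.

The residue is 16/1053.

At the order-1 pole 1/2 set g(y) = (y - (1/2))*f(y) = 1/(13*(y - 11/4)**2).
Simple pole: residue = g(a) at a = 1/2, which is 16/1053.


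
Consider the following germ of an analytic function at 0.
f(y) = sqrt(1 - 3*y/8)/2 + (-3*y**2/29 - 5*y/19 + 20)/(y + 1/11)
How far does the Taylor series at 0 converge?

The radius of convergence is 1/11.

Denominator factor (y + 1/11): pole of order 1 at -1/11, modulus 1/11.
Branch term (1/2)*sqrt(1 - y/(8/3)): its argument vanishes at y = 8/3, a square-root branch point, modulus 8/3.
The radius of convergence is the smallest modulus among the singular points: 1/11.


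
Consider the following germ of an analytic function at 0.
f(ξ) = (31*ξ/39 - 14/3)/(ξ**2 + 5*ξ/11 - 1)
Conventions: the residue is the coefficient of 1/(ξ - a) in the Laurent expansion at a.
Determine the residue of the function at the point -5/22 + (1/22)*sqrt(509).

The factor ξ**2 + 5*ξ/11 - 1 splits as (ξ - a)(ξ - a') with a = -5/22 + (1/22)*sqrt(509), a' = -5/22 - (1/22)*sqrt(509). At the order-1 pole a set g(ξ) = (ξ - a)*f(ξ) = [31*ξ/39 - 14/3] / (ξ - a').
Simple pole: residue = g(a) at a = -5/22 + (1/22)*sqrt(509), which is 31/78 - (4159/39702)*sqrt(509).

The residue is 31/78 - (4159/39702)*sqrt(509).


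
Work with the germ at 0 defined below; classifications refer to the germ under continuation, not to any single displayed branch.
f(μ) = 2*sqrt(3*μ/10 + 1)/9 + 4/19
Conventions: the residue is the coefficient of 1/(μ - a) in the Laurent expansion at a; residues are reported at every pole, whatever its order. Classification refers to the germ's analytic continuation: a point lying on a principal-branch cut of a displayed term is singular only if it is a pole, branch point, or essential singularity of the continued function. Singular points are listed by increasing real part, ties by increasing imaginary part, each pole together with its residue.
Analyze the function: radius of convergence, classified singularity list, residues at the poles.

Branch term (2/9)*sqrt(1 - μ/(-10/3)): its argument vanishes at μ = -10/3, a square-root branch point, modulus 10/3.
The radius of convergence is the smallest modulus among the singular points: 10/3.

Radius of convergence at 0: 10/3.
At -10/3: an algebraic (square-root) branch point.
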